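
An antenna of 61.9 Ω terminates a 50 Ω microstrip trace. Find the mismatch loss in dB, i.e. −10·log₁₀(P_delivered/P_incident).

Γ = (61.9 − 50)/(61.9 + 50) = 0.106
|Γ|² = 0.0113, so P_del/P_inc = 1 − |Γ|² = 0.989
ML = −10·log₁₀(1 − |Γ|²)

mismatch loss ≈ 0.0494 dB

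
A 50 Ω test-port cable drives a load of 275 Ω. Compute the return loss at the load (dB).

RL ≈ 3.19 dB

Γ = (275 − 50)/(275 + 50) = 0.692
RL = −20·log₁₀|Γ| = −20·log₁₀(0.692)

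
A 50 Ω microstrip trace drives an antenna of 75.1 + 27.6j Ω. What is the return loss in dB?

Γ = (25.1 + j27.6)/(125.1 + j27.6), |Γ| = 0.291
RL = −20·log₁₀|Γ| = −20·log₁₀(0.291)

RL ≈ 10.7 dB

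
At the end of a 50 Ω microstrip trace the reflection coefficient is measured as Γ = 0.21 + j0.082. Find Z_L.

Z_L = Z_0·(1 + Γ)/(1 − Γ) = 50·(1.21 + j0.082)/(0.79 − j0.082)

Z_L ≈ 75.2 + j13 Ω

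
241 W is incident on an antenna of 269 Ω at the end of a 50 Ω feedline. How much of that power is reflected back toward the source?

Γ = (269 − 50)/(269 + 50) = 0.687
|Γ|² = 0.471
P_refl = |Γ|²·P_inc = 114 W, P_del = (1 − |Γ|²)·P_inc = 127 W

P_reflected ≈ 114 W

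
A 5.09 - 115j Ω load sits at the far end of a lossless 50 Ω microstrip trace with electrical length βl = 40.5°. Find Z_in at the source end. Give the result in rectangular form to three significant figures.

tan(βl) = tan(40.5°) = 0.854
Z_in = Z_0·(Z_L + jZ_0·tanβl)/(Z_0 + jZ_L·tanβl)
     = 50·(5.09 − j72.3)/(148 + j4.35)

Z_in ≈ 1 − j24.4 Ω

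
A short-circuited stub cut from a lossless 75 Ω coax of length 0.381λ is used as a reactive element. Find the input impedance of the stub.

Z_in ≈ −j69.5 Ω

βl = 2π × 0.381 = 137°
tan(βl) = -0.927
For a short-circuited stub, Z_in = jZ_0·tan(βl)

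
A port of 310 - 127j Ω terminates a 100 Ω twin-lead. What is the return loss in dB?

RL ≈ 4.86 dB

Γ = (210 − j127)/(410 − j127), |Γ| = 0.572
RL = −20·log₁₀|Γ| = −20·log₁₀(0.572)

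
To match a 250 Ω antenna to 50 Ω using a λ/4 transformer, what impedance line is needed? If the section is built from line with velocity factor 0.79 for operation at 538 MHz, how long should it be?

Z_qwt ≈ 112 Ω; length ≈ 11 cm

Z_qwt = √(Z_0·R_L) = √(50 × 250) = √12500
λ = 0.79·c/f = 0.441 m, so l = λ/4 = 0.11 m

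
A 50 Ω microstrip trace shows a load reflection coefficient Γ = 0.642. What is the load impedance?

Z_L = Z_0·(1 + Γ)/(1 − Γ) = 50·(1.64)/(0.358)

Z_L ≈ 229 Ω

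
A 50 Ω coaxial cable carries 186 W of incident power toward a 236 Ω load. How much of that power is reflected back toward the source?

Γ = (236 − 50)/(236 + 50) = 0.65
|Γ|² = 0.423
P_refl = |Γ|²·P_inc = 78.7 W, P_del = (1 − |Γ|²)·P_inc = 107 W

P_reflected ≈ 78.7 W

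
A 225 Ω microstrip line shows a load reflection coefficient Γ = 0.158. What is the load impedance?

Z_L = Z_0·(1 + Γ)/(1 − Γ) = 225·(1.16)/(0.842)

Z_L ≈ 309 Ω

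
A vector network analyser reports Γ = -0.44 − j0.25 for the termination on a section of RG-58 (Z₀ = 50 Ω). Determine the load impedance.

Z_L ≈ 17.4 − j11.7 Ω

Z_L = Z_0·(1 + Γ)/(1 − Γ) = 50·(0.56 − j0.25)/(1.44 + j0.25)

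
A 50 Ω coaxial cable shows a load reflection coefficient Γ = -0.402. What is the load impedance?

Z_L = Z_0·(1 + Γ)/(1 − Γ) = 50·(0.598)/(1.4)

Z_L ≈ 21.3 Ω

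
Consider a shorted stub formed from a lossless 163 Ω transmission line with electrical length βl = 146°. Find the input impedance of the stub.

tan(βl) = -0.675
For a shorted stub, Z_in = jZ_0·tan(βl)

Z_in ≈ −j110 Ω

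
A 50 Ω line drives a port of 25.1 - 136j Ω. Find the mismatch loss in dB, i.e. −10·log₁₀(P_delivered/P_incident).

Γ = (-24.9 − j136)/(75.1 − j136), |Γ| = 0.89
|Γ|² = 0.792, so P_del/P_inc = 1 − |Γ|² = 0.208
ML = −10·log₁₀(1 − |Γ|²)

mismatch loss ≈ 6.82 dB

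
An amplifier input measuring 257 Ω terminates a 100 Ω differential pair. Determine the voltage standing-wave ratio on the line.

For a purely resistive load, VSWR = R_L/Z_0 or Z_0/R_L (whichever > 1) = 257/100

VSWR ≈ 2.57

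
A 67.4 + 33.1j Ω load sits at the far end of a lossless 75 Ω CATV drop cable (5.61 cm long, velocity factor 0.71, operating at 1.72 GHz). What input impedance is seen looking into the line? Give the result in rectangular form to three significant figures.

λ = v/f = 0.71·c / 1.72 GHz = 0.124 m
βl = 2π·l/λ = 2π × 0.453 = 163°
tan(βl) = tan(163°) = -0.304
Z_in = Z_0·(Z_L + jZ_0·tanβl)/(Z_0 + jZ_L·tanβl)
     = 75·(67.4 + j10.3)/(85.1 − j20.5)

Z_in ≈ 54.1 + j22.1 Ω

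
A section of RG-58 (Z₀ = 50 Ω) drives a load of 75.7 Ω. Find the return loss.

Γ = (75.7 − 50)/(75.7 + 50) = 0.204
RL = −20·log₁₀|Γ| = −20·log₁₀(0.204)

RL ≈ 13.8 dB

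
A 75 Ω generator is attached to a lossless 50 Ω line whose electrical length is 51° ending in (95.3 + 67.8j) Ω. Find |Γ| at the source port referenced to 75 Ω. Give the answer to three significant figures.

|Γ| ≈ 0.495

tan(βl) = 1.23
Z_in = Z_0·(Z_L + jZ_0·tanβl)/(Z_0 + jZ_L·tanβl) = 40.1 − j52 Ω
Γ_s = (Z_in − Z_s)/(Z_in + Z_s) = (-34.9 − j52)/(115 − j52), |Γ_s| = 0.495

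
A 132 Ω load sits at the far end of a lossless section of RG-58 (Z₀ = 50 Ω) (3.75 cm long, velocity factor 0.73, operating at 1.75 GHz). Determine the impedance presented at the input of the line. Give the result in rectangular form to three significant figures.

λ = v/f = 0.73·c / 1.75 GHz = 0.125 m
βl = 2π·l/λ = 2π × 0.3 = 108°
tan(βl) = tan(108°) = -3.1
Z_in = Z_0·(Z_L + jZ_0·tanβl)/(Z_0 + jZ_L·tanβl)
     = 50·(132 − j155)/(50 − j409)

Z_in ≈ 20.6 + j13.6 Ω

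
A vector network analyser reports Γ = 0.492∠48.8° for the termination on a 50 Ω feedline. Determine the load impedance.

Z_L = Z_0·(1 + Γ)/(1 − Γ) = 50·(1.32 + j0.37)/(0.676 − j0.37)

Z_L ≈ 63.8 + j62.3 Ω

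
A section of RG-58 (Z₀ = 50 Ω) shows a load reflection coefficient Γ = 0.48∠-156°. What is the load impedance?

Z_L = Z_0·(1 + Γ)/(1 − Γ) = 50·(0.561 − j0.195)/(1.44 + j0.195)

Z_L ≈ 18.3 − j9.26 Ω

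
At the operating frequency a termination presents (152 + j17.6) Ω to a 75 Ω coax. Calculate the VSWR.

Γ = (Z_L − Z_0)/(Z_L + Z_0) = (77 + j17.6)/(227 + j17.6)
|Γ| = 79/228 = 0.347
VSWR = (1 + |Γ|)/(1 − |Γ|) = 1.35/0.653

VSWR ≈ 2.06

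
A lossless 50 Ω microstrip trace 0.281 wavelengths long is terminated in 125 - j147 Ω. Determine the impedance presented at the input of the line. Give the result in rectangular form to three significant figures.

βl = 2π × 0.281 = 101°
tan(βl) = tan(101°) = -5.07
Z_in = Z_0·(Z_L + jZ_0·tanβl)/(Z_0 + jZ_L·tanβl)
     = 50·(125 − j400)/(-695 − j634)

Z_in ≈ 9.43 + j20.2 Ω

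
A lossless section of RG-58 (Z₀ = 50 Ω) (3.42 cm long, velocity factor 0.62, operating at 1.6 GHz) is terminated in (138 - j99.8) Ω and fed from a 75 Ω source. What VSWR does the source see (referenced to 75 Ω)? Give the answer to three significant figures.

λ = v/f = 0.62·c / 1.6 GHz = 0.116 m
βl = 2π·l/λ = 2π × 0.294 = 106°
tan(βl) = -3.51
Z_in = Z_0·(Z_L + jZ_0·tanβl)/(Z_0 + jZ_L·tanβl) = 14.2 + j23 Ω
Γ_s = (Z_in − Z_s)/(Z_in + Z_s) = (-60.8 + j23)/(89.2 + j23), |Γ_s| = 0.707
VSWR = (1 + |Γ_s|)/(1 − |Γ_s|)

VSWR ≈ 5.82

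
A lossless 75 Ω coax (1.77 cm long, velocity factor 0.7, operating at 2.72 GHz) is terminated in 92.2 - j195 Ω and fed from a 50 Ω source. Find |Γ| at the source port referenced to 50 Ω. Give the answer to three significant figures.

λ = v/f = 0.7·c / 2.72 GHz = 0.0772 m
βl = 2π·l/λ = 2π × 0.229 = 82.5°
tan(βl) = 7.63
Z_in = Z_0·(Z_L + jZ_0·tanβl)/(Z_0 + jZ_L·tanβl) = 10.5 + j13.4 Ω
Γ_s = (Z_in − Z_s)/(Z_in + Z_s) = (-39.5 + j13.4)/(60.5 + j13.4), |Γ_s| = 0.674

|Γ| ≈ 0.674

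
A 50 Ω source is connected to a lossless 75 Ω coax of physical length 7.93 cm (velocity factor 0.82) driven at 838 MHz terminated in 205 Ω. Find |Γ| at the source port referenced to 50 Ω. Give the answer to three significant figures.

λ = v/f = 0.82·c / 838 MHz = 0.294 m
βl = 2π·l/λ = 2π × 0.27 = 97.2°
tan(βl) = -7.86
Z_in = Z_0·(Z_L + jZ_0·tanβl)/(Z_0 + jZ_L·tanβl) = 27.8 + j8.24 Ω
Γ_s = (Z_in − Z_s)/(Z_in + Z_s) = (-22.2 + j8.24)/(77.8 + j8.24), |Γ_s| = 0.302

|Γ| ≈ 0.302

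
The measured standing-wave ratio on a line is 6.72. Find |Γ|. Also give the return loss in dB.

|Γ| = (S − 1)/(S + 1) = (6.72 − 1)/(6.72 + 1) = 5.72/7.72
RL = −20·log₁₀|Γ| = −20·log₁₀(0.741)

|Γ| ≈ 0.741; return loss ≈ 2.6 dB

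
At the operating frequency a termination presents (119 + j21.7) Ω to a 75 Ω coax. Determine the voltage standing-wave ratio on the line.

VSWR ≈ 1.67

Γ = (Z_L − Z_0)/(Z_L + Z_0) = (44 + j21.7)/(194 + j21.7)
|Γ| = 49.1/195 = 0.251
VSWR = (1 + |Γ|)/(1 − |Γ|) = 1.25/0.749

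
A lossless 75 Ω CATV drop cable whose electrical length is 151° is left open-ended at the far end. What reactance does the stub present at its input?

X_in ≈ 135 Ω (inductive)

tan(βl) = -0.554
For an open-ended stub, Z_in = −jZ_0·cot(βl) = −jZ_0/tan(βl)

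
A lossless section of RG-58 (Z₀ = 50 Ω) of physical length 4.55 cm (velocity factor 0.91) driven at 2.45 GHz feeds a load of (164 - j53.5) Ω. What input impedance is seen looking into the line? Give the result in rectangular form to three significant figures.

λ = v/f = 0.91·c / 2.45 GHz = 0.111 m
βl = 2π·l/λ = 2π × 0.408 = 147°
tan(βl) = tan(147°) = -0.649
Z_in = Z_0·(Z_L + jZ_0·tanβl)/(Z_0 + jZ_L·tanβl)
     = 50·(164 − j86)/(15.3 − j107)

Z_in ≈ 50.4 + j69.8 Ω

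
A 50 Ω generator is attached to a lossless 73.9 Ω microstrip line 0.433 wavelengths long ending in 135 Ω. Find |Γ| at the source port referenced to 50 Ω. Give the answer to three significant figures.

βl = 2π × 0.433 = 156°
tan(βl) = -0.448
Z_in = Z_0·(Z_L + jZ_0·tanβl)/(Z_0 + jZ_L·tanβl) = 97.1 + j46.3 Ω
Γ_s = (Z_in − Z_s)/(Z_in + Z_s) = (47.1 + j46.3)/(147 + j46.3), |Γ_s| = 0.428

|Γ| ≈ 0.428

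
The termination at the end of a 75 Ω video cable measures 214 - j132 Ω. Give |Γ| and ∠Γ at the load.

Γ ≈ 0.603 ∠ -19°

Γ = (Z_L − Z_0)/(Z_L + Z_0) = (139 − j132)/(289 − j132)
|Γ| = 192/318 = 0.603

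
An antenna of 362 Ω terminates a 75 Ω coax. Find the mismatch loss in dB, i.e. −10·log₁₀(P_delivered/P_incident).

mismatch loss ≈ 2.45 dB

Γ = (362 − 75)/(362 + 75) = 0.657
|Γ|² = 0.431, so P_del/P_inc = 1 − |Γ|² = 0.569
ML = −10·log₁₀(1 − |Γ|²)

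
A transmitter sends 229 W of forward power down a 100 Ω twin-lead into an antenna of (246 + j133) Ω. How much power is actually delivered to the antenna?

P_delivered ≈ 164 W

|Γ| = |(146 + j133)/(346 + j133)| = 0.533
|Γ|² = 0.284
P_refl = |Γ|²·P_inc = 65 W, P_del = (1 − |Γ|²)·P_inc = 164 W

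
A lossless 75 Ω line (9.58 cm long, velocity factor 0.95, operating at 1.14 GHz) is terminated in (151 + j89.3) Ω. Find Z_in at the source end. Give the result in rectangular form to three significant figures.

Z_in ≈ 36 + j42 Ω

λ = v/f = 0.95·c / 1.14 GHz = 0.25 m
βl = 2π·l/λ = 2π × 0.383 = 138°
tan(βl) = tan(138°) = -0.902
Z_in = Z_0·(Z_L + jZ_0·tanβl)/(Z_0 + jZ_L·tanβl)
     = 75·(151 + j21.7)/(156 − j136)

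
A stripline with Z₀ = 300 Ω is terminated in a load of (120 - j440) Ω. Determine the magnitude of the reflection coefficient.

|Γ| ≈ 0.782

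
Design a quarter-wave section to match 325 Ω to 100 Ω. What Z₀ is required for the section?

Z_qwt = √(Z_0·R_L) = √(100 × 325) = √32500

Z_qwt ≈ 180 Ω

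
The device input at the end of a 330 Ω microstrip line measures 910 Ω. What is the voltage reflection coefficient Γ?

Γ = 0.468

Γ = (Z_L − Z_0)/(Z_L + Z_0) = (910 − 330)/(910 + 330) = 580/1240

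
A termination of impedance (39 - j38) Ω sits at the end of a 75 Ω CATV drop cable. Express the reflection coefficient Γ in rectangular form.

Γ = (Z_L − Z_0)/(Z_L + Z_0) = (-36 − j38)/(114 − j38)

Γ ≈ -0.184 − j0.395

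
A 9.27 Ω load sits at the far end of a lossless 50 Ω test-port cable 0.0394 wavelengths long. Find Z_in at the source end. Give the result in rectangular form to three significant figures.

βl = 2π × 0.0394 = 14.2°
tan(βl) = tan(14.2°) = 0.253
Z_in = Z_0·(Z_L + jZ_0·tanβl)/(Z_0 + jZ_L·tanβl)
     = 50·(9.27 + j12.6)/(50 + j2.34)

Z_in ≈ 9.84 + j12.2 Ω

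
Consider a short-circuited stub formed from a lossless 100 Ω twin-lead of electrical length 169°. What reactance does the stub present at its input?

tan(βl) = -0.194
For a short-circuited stub, Z_in = jZ_0·tan(βl)

X_in ≈ -19.4 Ω (capacitive)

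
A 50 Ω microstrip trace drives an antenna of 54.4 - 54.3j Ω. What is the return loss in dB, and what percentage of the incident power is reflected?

Γ = (4.4 − j54.3)/(104.4 − j54.3), |Γ| = 0.463
RL = −20·log₁₀(0.463) = 6.69 dB
P_refl/P_inc = |Γ|² = 0.214

RL ≈ 6.69 dB; 21.4% of incident power reflected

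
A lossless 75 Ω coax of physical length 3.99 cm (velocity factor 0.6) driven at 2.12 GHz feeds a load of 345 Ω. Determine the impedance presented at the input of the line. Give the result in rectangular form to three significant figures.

Z_in ≈ 202 + j163 Ω

λ = v/f = 0.6·c / 2.12 GHz = 0.0849 m
βl = 2π·l/λ = 2π × 0.47 = 169°
tan(βl) = tan(169°) = -0.191
Z_in = Z_0·(Z_L + jZ_0·tanβl)/(Z_0 + jZ_L·tanβl)
     = 75·(345 − j14.3)/(75 − j66)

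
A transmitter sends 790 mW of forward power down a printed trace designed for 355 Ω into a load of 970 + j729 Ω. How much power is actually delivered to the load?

|Γ| = |(615 + j729)/(1325 + j729)| = 0.631
|Γ|² = 0.398
P_refl = |Γ|²·P_inc = 314 mW, P_del = (1 − |Γ|²)·P_inc = 476 mW

P_delivered ≈ 476 mW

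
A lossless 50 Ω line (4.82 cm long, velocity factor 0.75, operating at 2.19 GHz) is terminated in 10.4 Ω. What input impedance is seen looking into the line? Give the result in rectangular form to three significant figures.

λ = v/f = 0.75·c / 2.19 GHz = 0.103 m
βl = 2π·l/λ = 2π × 0.469 = 169°
tan(βl) = tan(169°) = -0.196
Z_in = Z_0·(Z_L + jZ_0·tanβl)/(Z_0 + jZ_L·tanβl)
     = 50·(10.4 − j9.82)/(50 − j2.04)

Z_in ≈ 10.8 − j9.38 Ω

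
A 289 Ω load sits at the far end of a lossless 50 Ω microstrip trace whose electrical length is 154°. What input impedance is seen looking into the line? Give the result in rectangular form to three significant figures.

Z_in ≈ 40 + j88.3 Ω

tan(βl) = tan(154°) = -0.488
Z_in = Z_0·(Z_L + jZ_0·tanβl)/(Z_0 + jZ_L·tanβl)
     = 50·(289 − j24.4)/(50 − j141)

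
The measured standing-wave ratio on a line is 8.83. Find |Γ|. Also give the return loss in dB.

|Γ| ≈ 0.797; return loss ≈ 1.98 dB

|Γ| = (S − 1)/(S + 1) = (8.83 − 1)/(8.83 + 1) = 7.83/9.83
RL = −20·log₁₀|Γ| = −20·log₁₀(0.797)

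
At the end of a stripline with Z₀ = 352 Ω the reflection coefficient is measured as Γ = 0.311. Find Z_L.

Z_L = Z_0·(1 + Γ)/(1 − Γ) = 352·(1.31)/(0.689)

Z_L ≈ 670 Ω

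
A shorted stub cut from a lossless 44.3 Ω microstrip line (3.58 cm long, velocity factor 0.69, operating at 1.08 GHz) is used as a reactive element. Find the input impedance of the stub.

λ = v/f = 0.69·c / 1.08 GHz = 0.192 m
βl = 2π·l/λ = 2π × 0.187 = 67.2°
tan(βl) = 2.38
For a shorted stub, Z_in = jZ_0·tan(βl)

Z_in ≈ +j106 Ω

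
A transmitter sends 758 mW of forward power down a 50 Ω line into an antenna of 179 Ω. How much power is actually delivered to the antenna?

P_delivered ≈ 517 mW

Γ = (179 − 50)/(179 + 50) = 0.563
|Γ|² = 0.317
P_refl = |Γ|²·P_inc = 241 mW, P_del = (1 − |Γ|²)·P_inc = 517 mW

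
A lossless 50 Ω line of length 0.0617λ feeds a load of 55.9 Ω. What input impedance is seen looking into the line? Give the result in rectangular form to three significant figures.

βl = 2π × 0.0617 = 22.2°
tan(βl) = tan(22.2°) = 0.408
Z_in = Z_0·(Z_L + jZ_0·tanβl)/(Z_0 + jZ_L·tanβl)
     = 50·(55.9 + j20.4)/(50 + j22.8)

Z_in ≈ 54 − j4.22 Ω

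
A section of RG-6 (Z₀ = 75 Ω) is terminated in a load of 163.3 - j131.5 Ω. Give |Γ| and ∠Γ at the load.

Γ ≈ 0.582 ∠ -27.2°

Γ = (Z_L − Z_0)/(Z_L + Z_0) = (88.3 − j131.5)/(238.3 − j131.5)
|Γ| = 158/272 = 0.582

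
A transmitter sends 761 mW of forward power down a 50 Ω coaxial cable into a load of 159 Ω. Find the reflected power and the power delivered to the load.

Γ = (159 − 50)/(159 + 50) = 0.522
|Γ|² = 0.272
P_refl = |Γ|²·P_inc = 207 mW, P_del = (1 − |Γ|²)·P_inc = 554 mW

P_reflected ≈ 207 mW; P_delivered ≈ 554 mW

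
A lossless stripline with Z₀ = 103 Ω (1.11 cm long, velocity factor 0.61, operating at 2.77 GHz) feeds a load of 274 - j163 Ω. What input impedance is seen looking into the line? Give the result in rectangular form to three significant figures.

Z_in ≈ 30.9 − j33.3 Ω

λ = v/f = 0.61·c / 2.77 GHz = 0.0661 m
βl = 2π·l/λ = 2π × 0.168 = 60.5°
tan(βl) = tan(60.5°) = 1.77
Z_in = Z_0·(Z_L + jZ_0·tanβl)/(Z_0 + jZ_L·tanβl)
     = 103·(274 + j18.9)/(391 + j484)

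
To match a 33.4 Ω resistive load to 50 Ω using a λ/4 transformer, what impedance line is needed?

Z_qwt ≈ 40.9 Ω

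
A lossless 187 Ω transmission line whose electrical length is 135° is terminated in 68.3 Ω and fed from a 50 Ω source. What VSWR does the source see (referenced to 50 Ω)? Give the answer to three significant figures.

VSWR ≈ 6.05

tan(βl) = -1
Z_in = Z_0·(Z_L + jZ_0·tanβl)/(Z_0 + jZ_L·tanβl) = 121 − j143 Ω
Γ_s = (Z_in − Z_s)/(Z_in + Z_s) = (70.5 − j143)/(171 − j143), |Γ_s| = 0.716
VSWR = (1 + |Γ_s|)/(1 − |Γ_s|)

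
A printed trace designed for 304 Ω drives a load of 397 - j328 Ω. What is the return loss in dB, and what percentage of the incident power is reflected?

Γ = (93 − j328)/(701 − j328), |Γ| = 0.441
RL = −20·log₁₀(0.441) = 7.12 dB
P_refl/P_inc = |Γ|² = 0.194

RL ≈ 7.12 dB; 19.4% of incident power reflected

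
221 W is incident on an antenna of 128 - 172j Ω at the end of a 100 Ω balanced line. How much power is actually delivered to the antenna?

P_delivered ≈ 139 W

|Γ| = |(28 − j172)/(228 − j172)| = 0.61
|Γ|² = 0.372
P_refl = |Γ|²·P_inc = 82.3 W, P_del = (1 − |Γ|²)·P_inc = 139 W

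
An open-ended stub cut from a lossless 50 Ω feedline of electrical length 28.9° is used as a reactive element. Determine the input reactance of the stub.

X_in ≈ -90.6 Ω (capacitive)

tan(βl) = 0.552
For an open-ended stub, Z_in = −jZ_0·cot(βl) = −jZ_0/tan(βl)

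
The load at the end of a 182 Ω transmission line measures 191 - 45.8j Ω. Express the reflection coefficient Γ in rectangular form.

Γ ≈ 0.0386 − j0.118

Γ = (Z_L − Z_0)/(Z_L + Z_0) = (9 − j45.8)/(373 − j45.8)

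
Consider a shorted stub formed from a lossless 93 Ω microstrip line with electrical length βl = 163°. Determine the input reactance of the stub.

X_in ≈ -28.4 Ω (capacitive)

tan(βl) = -0.306
For a shorted stub, Z_in = jZ_0·tan(βl)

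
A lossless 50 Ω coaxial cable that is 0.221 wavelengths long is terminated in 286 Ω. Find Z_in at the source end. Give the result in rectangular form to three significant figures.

βl = 2π × 0.221 = 79.6°
tan(βl) = tan(79.6°) = 5.43
Z_in = Z_0·(Z_L + jZ_0·tanβl)/(Z_0 + jZ_L·tanβl)
     = 50·(286 + j271)/(50 + j1550)

Z_in ≈ 9.03 − j8.92 Ω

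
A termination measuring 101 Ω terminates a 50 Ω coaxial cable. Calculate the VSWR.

Γ = (101 − 50)/(101 + 50) = 0.338
VSWR = (1 + 0.338)/(1 − 0.338)

VSWR ≈ 2.02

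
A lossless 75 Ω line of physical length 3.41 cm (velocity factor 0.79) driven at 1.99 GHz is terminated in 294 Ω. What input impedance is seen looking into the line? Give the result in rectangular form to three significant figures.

λ = v/f = 0.79·c / 1.99 GHz = 0.119 m
βl = 2π·l/λ = 2π × 0.286 = 103°
tan(βl) = tan(103°) = -4.31
Z_in = Z_0·(Z_L + jZ_0·tanβl)/(Z_0 + jZ_L·tanβl)
     = 75·(294 − j323)/(75 − j1270)

Z_in ≈ 20.1 + j16.2 Ω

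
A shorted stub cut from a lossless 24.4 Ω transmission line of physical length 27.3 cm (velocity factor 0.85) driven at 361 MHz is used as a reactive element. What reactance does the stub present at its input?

λ = v/f = 0.85·c / 361 MHz = 0.706 m
βl = 2π·l/λ = 2π × 0.386 = 139°
tan(βl) = -0.865
For a shorted stub, Z_in = jZ_0·tan(βl)

X_in ≈ -21.1 Ω (capacitive)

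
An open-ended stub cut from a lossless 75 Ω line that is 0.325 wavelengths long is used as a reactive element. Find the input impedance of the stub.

βl = 2π × 0.325 = 117°
tan(βl) = -1.96
For an open-ended stub, Z_in = −jZ_0·cot(βl) = −jZ_0/tan(βl)

Z_in ≈ +j38.2 Ω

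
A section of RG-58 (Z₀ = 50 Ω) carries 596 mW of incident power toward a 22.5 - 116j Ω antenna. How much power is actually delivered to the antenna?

P_delivered ≈ 143 mW

|Γ| = |(-27.5 − j116)/(72.5 − j116)| = 0.872
|Γ|² = 0.76
P_refl = |Γ|²·P_inc = 453 mW, P_del = (1 − |Γ|²)·P_inc = 143 mW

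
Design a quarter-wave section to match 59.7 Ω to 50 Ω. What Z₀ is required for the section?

Z_qwt ≈ 54.6 Ω

Z_qwt = √(Z_0·R_L) = √(50 × 59.7) = √2985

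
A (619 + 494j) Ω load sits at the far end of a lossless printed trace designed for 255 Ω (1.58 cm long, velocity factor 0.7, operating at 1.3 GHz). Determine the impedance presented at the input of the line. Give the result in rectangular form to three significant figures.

Z_in ≈ 302 − j426 Ω

λ = v/f = 0.7·c / 1.3 GHz = 0.162 m
βl = 2π·l/λ = 2π × 0.0978 = 35.2°
tan(βl) = tan(35.2°) = 0.706
Z_in = Z_0·(Z_L + jZ_0·tanβl)/(Z_0 + jZ_L·tanβl)
     = 255·(619 + j674)/(-93.6 + j437)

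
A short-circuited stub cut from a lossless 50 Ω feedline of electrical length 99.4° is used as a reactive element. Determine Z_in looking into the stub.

Z_in ≈ −j302 Ω

tan(βl) = -6.04
For a short-circuited stub, Z_in = jZ_0·tan(βl)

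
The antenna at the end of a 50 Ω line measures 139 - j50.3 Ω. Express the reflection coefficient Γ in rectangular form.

Γ ≈ 0.506 − j0.131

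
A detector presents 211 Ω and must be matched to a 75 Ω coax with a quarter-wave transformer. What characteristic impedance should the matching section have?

Z_qwt = √(Z_0·R_L) = √(75 × 211) = √15820

Z_qwt ≈ 126 Ω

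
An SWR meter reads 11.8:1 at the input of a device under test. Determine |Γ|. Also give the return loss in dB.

|Γ| = (S − 1)/(S + 1) = (11.8 − 1)/(11.8 + 1) = 10.8/12.8
RL = −20·log₁₀|Γ| = −20·log₁₀(0.844)

|Γ| ≈ 0.844; return loss ≈ 1.48 dB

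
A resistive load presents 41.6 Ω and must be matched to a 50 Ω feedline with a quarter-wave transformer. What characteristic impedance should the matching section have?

Z_qwt ≈ 45.6 Ω

Z_qwt = √(Z_0·R_L) = √(50 × 41.6) = √2080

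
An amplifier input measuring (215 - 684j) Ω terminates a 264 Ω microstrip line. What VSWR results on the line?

VSWR ≈ 10.2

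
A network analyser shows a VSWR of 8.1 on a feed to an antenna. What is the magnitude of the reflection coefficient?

|Γ| = (S − 1)/(S + 1) = (8.1 − 1)/(8.1 + 1) = 7.1/9.1

|Γ| ≈ 0.78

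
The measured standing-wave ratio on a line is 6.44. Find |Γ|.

|Γ| ≈ 0.731

|Γ| = (S − 1)/(S + 1) = (6.44 − 1)/(6.44 + 1) = 5.44/7.44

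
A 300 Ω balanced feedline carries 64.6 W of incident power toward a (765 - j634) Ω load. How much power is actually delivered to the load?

P_delivered ≈ 38.6 W

|Γ| = |(465 − j634)/(1065 − j634)| = 0.634
|Γ|² = 0.402
P_refl = |Γ|²·P_inc = 26 W, P_del = (1 − |Γ|²)·P_inc = 38.6 W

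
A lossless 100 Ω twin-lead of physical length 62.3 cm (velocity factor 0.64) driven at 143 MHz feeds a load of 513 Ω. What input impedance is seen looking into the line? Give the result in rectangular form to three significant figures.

Z_in ≈ 226 + j243 Ω

λ = v/f = 0.64·c / 143 MHz = 1.34 m
βl = 2π·l/λ = 2π × 0.464 = 167°
tan(βl) = tan(167°) = -0.23
Z_in = Z_0·(Z_L + jZ_0·tanβl)/(Z_0 + jZ_L·tanβl)
     = 100·(513 − j23)/(100 − j118)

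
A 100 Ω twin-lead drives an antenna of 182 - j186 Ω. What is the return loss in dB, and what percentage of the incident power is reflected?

RL ≈ 4.41 dB; 36.2% of incident power reflected

Γ = (82 − j186)/(282 − j186), |Γ| = 0.602
RL = −20·log₁₀(0.602) = 4.41 dB
P_refl/P_inc = |Γ|² = 0.362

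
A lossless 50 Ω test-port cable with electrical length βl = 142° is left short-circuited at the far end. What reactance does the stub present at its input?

X_in ≈ -39.1 Ω (capacitive)

tan(βl) = -0.781
For a short-circuited stub, Z_in = jZ_0·tan(βl)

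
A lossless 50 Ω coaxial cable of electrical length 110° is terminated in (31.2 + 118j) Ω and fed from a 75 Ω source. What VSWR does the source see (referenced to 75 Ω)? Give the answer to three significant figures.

tan(βl) = -2.75
Z_in = Z_0·(Z_L + jZ_0·tanβl)/(Z_0 + jZ_L·tanβl) = 4.52 − j1.55 Ω
Γ_s = (Z_in − Z_s)/(Z_in + Z_s) = (-70.5 − j1.55)/(79.5 − j1.55), |Γ_s| = 0.886
VSWR = (1 + |Γ_s|)/(1 − |Γ_s|)

VSWR ≈ 16.6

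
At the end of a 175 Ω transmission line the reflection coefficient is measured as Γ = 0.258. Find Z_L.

Z_L = Z_0·(1 + Γ)/(1 − Γ) = 175·(1.26)/(0.742)

Z_L ≈ 297 Ω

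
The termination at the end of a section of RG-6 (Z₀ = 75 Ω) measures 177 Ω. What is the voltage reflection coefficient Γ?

Γ = 0.405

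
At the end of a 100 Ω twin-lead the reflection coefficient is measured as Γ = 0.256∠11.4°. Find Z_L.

Z_L ≈ 166 + j18 Ω

Z_L = Z_0·(1 + Γ)/(1 − Γ) = 100·(1.25 + j0.0506)/(0.749 − j0.0506)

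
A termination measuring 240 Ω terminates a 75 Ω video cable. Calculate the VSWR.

Γ = (240 − 75)/(240 + 75) = 0.524
VSWR = (1 + 0.524)/(1 − 0.524)

VSWR ≈ 3.2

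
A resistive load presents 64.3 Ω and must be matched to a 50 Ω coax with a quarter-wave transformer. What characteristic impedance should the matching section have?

Z_qwt ≈ 56.7 Ω

Z_qwt = √(Z_0·R_L) = √(50 × 64.3) = √3215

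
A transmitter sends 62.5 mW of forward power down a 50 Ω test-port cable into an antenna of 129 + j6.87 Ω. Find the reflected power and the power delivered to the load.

P_reflected ≈ 12.2 mW; P_delivered ≈ 50.3 mW

|Γ| = |(79 + j6.87)/(179 + j6.87)| = 0.443
|Γ|² = 0.196
P_refl = |Γ|²·P_inc = 12.2 mW, P_del = (1 − |Γ|²)·P_inc = 50.3 mW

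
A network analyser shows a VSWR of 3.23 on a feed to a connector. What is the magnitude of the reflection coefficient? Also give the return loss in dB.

|Γ| ≈ 0.527; return loss ≈ 5.56 dB

|Γ| = (S − 1)/(S + 1) = (3.23 − 1)/(3.23 + 1) = 2.23/4.23
RL = −20·log₁₀|Γ| = −20·log₁₀(0.527)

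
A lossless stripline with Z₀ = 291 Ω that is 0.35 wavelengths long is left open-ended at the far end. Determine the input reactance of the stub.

βl = 2π × 0.35 = 126°
tan(βl) = -1.38
For an open-ended stub, Z_in = −jZ_0·cot(βl) = −jZ_0/tan(βl)

X_in ≈ 211 Ω (inductive)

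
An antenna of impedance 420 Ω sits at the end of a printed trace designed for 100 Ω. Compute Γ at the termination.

Γ = (Z_L − Z_0)/(Z_L + Z_0) = (420 − 100)/(420 + 100) = 320/520

Γ = 0.615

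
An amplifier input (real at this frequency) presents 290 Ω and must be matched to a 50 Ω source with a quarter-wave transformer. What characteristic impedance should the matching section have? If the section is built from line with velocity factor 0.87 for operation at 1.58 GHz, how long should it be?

Z_qwt ≈ 120 Ω; length ≈ 4.13 cm

Z_qwt = √(Z_0·R_L) = √(50 × 290) = √14500
λ = 0.87·c/f = 0.165 m, so l = λ/4 = 0.0413 m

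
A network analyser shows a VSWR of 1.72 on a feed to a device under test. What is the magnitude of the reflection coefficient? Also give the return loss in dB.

|Γ| = (S − 1)/(S + 1) = (1.72 − 1)/(1.72 + 1) = 0.72/2.72
RL = −20·log₁₀|Γ| = −20·log₁₀(0.265)

|Γ| ≈ 0.265; return loss ≈ 11.5 dB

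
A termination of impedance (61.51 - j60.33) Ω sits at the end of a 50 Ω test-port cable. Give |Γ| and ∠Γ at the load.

Γ ≈ 0.484 ∠ -50.8°

Γ = (Z_L − Z_0)/(Z_L + Z_0) = (11.51 − j60.33)/(111.5 − j60.33)
|Γ| = 61.4/127 = 0.484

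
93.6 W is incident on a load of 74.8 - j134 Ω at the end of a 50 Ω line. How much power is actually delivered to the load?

|Γ| = |(24.8 − j134)/(124.8 − j134)| = 0.744
|Γ|² = 0.554
P_refl = |Γ|²·P_inc = 51.8 W, P_del = (1 − |Γ|²)·P_inc = 41.8 W

P_delivered ≈ 41.8 W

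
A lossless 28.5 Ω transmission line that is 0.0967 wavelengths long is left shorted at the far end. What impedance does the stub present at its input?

βl = 2π × 0.0967 = 34.8°
tan(βl) = 0.695
For a shorted stub, Z_in = jZ_0·tan(βl)

Z_in ≈ +j19.8 Ω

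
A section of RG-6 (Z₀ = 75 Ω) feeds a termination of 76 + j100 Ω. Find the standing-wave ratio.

VSWR ≈ 3.47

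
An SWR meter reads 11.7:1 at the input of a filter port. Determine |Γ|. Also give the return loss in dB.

|Γ| = (S − 1)/(S + 1) = (11.7 − 1)/(11.7 + 1) = 10.7/12.7
RL = −20·log₁₀|Γ| = −20·log₁₀(0.843)

|Γ| ≈ 0.843; return loss ≈ 1.49 dB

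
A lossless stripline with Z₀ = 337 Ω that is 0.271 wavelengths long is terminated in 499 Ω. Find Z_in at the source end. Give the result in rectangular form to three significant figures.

βl = 2π × 0.271 = 97.6°
tan(βl) = tan(97.6°) = -7.53
Z_in = Z_0·(Z_L + jZ_0·tanβl)/(Z_0 + jZ_L·tanβl)
     = 337·(499 − j2540)/(337 − j3760)

Z_in ≈ 230 + j24.1 Ω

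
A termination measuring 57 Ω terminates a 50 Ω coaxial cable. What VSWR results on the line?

VSWR ≈ 1.14

Γ = (57 − 50)/(57 + 50) = 0.0654
VSWR = (1 + 0.0654)/(1 − 0.0654)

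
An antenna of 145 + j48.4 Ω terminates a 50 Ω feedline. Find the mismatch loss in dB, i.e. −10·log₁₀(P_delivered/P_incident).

mismatch loss ≈ 1.44 dB

Γ = (95 + j48.4)/(195 + j48.4), |Γ| = 0.531
|Γ|² = 0.282, so P_del/P_inc = 1 − |Γ|² = 0.718
ML = −10·log₁₀(1 − |Γ|²)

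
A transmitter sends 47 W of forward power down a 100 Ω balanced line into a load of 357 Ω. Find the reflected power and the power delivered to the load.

P_reflected ≈ 14.9 W; P_delivered ≈ 32.1 W

Γ = (357 − 100)/(357 + 100) = 0.562
|Γ|² = 0.316
P_refl = |Γ|²·P_inc = 14.9 W, P_del = (1 − |Γ|²)·P_inc = 32.1 W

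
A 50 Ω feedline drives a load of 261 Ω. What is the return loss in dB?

RL ≈ 3.37 dB

Γ = (261 − 50)/(261 + 50) = 0.678
RL = −20·log₁₀|Γ| = −20·log₁₀(0.678)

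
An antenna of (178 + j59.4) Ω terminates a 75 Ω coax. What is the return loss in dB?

RL ≈ 6.79 dB

Γ = (103 + j59.4)/(253 + j59.4), |Γ| = 0.458
RL = −20·log₁₀|Γ| = −20·log₁₀(0.458)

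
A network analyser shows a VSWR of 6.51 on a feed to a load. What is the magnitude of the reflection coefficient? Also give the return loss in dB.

|Γ| = (S − 1)/(S + 1) = (6.51 − 1)/(6.51 + 1) = 5.51/7.51
RL = −20·log₁₀|Γ| = −20·log₁₀(0.734)

|Γ| ≈ 0.734; return loss ≈ 2.69 dB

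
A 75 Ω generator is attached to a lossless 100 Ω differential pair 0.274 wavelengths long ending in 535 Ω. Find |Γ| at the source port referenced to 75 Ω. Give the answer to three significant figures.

βl = 2π × 0.274 = 98.6°
tan(βl) = -6.58
Z_in = Z_0·(Z_L + jZ_0·tanβl)/(Z_0 + jZ_L·tanβl) = 19.1 + j14.7 Ω
Γ_s = (Z_in − Z_s)/(Z_in + Z_s) = (-55.9 + j14.7)/(94.1 + j14.7), |Γ_s| = 0.607

|Γ| ≈ 0.607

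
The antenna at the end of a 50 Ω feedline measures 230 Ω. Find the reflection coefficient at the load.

Γ = (Z_L − Z_0)/(Z_L + Z_0) = (230 − 50)/(230 + 50) = 180/280

Γ = 0.643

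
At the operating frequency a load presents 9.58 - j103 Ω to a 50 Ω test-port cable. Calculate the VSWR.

VSWR ≈ 27.5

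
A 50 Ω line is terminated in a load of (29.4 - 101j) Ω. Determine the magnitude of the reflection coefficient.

Γ = (Z_L − Z_0)/(Z_L + Z_0) = (-20.6 − j101)/(79.4 − j101)
|Γ| = 103/128

|Γ| ≈ 0.802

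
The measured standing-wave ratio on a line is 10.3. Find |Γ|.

|Γ| = (S − 1)/(S + 1) = (10.3 − 1)/(10.3 + 1) = 9.3/11.3

|Γ| ≈ 0.823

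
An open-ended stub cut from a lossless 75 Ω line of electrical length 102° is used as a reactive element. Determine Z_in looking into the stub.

Z_in ≈ +j15.9 Ω

tan(βl) = -4.7
For an open-ended stub, Z_in = −jZ_0·cot(βl) = −jZ_0/tan(βl)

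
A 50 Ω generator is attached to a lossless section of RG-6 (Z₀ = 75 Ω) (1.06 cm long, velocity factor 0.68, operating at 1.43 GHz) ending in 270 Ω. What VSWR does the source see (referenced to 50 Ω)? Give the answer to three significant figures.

λ = v/f = 0.68·c / 1.43 GHz = 0.143 m
βl = 2π·l/λ = 2π × 0.0743 = 26.7°
tan(βl) = 0.504
Z_in = Z_0·(Z_L + jZ_0·tanβl)/(Z_0 + jZ_L·tanβl) = 78.9 − j105 Ω
Γ_s = (Z_in − Z_s)/(Z_in + Z_s) = (28.9 − j105)/(129 − j105), |Γ_s| = 0.656
VSWR = (1 + |Γ_s|)/(1 − |Γ_s|)

VSWR ≈ 4.82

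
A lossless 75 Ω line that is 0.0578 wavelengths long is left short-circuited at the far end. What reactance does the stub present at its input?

βl = 2π × 0.0578 = 20.8°
tan(βl) = 0.38
For a short-circuited stub, Z_in = jZ_0·tan(βl)

X_in ≈ 28.5 Ω (inductive)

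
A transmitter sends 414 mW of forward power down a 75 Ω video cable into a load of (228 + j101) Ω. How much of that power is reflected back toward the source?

|Γ| = |(153 + j101)/(303 + j101)| = 0.574
|Γ|² = 0.329
P_refl = |Γ|²·P_inc = 136 mW, P_del = (1 − |Γ|²)·P_inc = 278 mW

P_reflected ≈ 136 mW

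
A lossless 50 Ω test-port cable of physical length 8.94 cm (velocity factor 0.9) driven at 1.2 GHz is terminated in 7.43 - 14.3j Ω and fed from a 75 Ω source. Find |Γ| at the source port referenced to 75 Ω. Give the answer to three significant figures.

|Γ| ≈ 0.752

λ = v/f = 0.9·c / 1.2 GHz = 0.225 m
βl = 2π·l/λ = 2π × 0.397 = 143°
tan(βl) = -0.752
Z_in = Z_0·(Z_L + jZ_0·tanβl)/(Z_0 + jZ_L·tanβl) = 18.5 − j63.5 Ω
Γ_s = (Z_in − Z_s)/(Z_in + Z_s) = (-56.5 − j63.5)/(93.5 − j63.5), |Γ_s| = 0.752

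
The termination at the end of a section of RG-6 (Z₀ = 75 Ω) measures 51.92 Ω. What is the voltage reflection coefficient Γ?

Γ = -0.182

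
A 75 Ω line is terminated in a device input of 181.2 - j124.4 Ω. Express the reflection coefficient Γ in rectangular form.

Γ ≈ 0.526 − j0.23

Γ = (Z_L − Z_0)/(Z_L + Z_0) = (106.2 − j124.4)/(256.2 − j124.4)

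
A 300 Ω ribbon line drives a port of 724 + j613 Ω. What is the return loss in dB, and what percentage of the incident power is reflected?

Γ = (424 + j613)/(1024 + j613), |Γ| = 0.625
RL = −20·log₁₀(0.625) = 4.09 dB
P_refl/P_inc = |Γ|² = 0.39

RL ≈ 4.09 dB; 39% of incident power reflected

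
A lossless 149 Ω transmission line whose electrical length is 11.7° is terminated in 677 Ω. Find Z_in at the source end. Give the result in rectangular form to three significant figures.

Z_in ≈ 374 − j322 Ω

tan(βl) = tan(11.7°) = 0.207
Z_in = Z_0·(Z_L + jZ_0·tanβl)/(Z_0 + jZ_L·tanβl)
     = 149·(677 + j30.9)/(149 + j140)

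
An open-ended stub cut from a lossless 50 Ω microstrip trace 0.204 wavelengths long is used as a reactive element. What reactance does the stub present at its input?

X_in ≈ -14.9 Ω (capacitive)

βl = 2π × 0.204 = 73.4°
tan(βl) = 3.36
For an open-ended stub, Z_in = −jZ_0·cot(βl) = −jZ_0/tan(βl)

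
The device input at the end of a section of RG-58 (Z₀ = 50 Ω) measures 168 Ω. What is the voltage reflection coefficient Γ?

Γ = (Z_L − Z_0)/(Z_L + Z_0) = (168 − 50)/(168 + 50) = 118/218

Γ = 0.541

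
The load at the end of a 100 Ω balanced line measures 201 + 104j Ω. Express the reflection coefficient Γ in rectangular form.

Γ = (Z_L − Z_0)/(Z_L + Z_0) = (101 + j104)/(301 + j104)

Γ ≈ 0.406 + j0.205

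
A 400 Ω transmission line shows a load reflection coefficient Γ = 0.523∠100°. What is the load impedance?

Z_L = Z_0·(1 + Γ)/(1 − Γ) = 400·(0.909 + j0.515)/(1.09 − j0.515)

Z_L ≈ 200 + j283 Ω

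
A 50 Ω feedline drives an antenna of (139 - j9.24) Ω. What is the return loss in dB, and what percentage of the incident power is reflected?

Γ = (89 − j9.24)/(189 − j9.24), |Γ| = 0.473
RL = −20·log₁₀(0.473) = 6.51 dB
P_refl/P_inc = |Γ|² = 0.224

RL ≈ 6.51 dB; 22.4% of incident power reflected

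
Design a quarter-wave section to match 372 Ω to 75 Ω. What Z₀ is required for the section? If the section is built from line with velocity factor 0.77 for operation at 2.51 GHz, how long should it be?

Z_qwt = √(Z_0·R_L) = √(75 × 372) = √27900
λ = 0.77·c/f = 0.092 m, so l = λ/4 = 0.023 m

Z_qwt ≈ 167 Ω; length ≈ 2.3 cm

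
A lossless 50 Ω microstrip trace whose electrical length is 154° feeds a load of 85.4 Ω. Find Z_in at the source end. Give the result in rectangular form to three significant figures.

Z_in ≈ 62.4 + j27.6 Ω

tan(βl) = tan(154°) = -0.488
Z_in = Z_0·(Z_L + jZ_0·tanβl)/(Z_0 + jZ_L·tanβl)
     = 50·(85.4 − j24.4)/(50 − j41.7)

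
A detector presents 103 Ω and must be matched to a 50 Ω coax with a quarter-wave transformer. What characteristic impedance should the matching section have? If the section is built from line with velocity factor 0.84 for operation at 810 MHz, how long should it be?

Z_qwt ≈ 71.8 Ω; length ≈ 7.78 cm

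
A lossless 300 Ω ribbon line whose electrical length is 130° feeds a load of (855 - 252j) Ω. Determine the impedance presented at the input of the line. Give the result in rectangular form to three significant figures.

Z_in ≈ 179 + j252 Ω

tan(βl) = tan(130°) = -1.19
Z_in = Z_0·(Z_L + jZ_0·tanβl)/(Z_0 + jZ_L·tanβl)
     = 300·(855 − j610)/(-0.322 − j1020)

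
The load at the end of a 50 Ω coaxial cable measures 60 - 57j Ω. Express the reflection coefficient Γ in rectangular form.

Γ = (Z_L − Z_0)/(Z_L + Z_0) = (10 − j57)/(110 − j57)

Γ ≈ 0.283 − j0.371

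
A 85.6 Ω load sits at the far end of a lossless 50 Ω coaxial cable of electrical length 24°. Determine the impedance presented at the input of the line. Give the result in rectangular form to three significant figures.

Z_in ≈ 64.9 − j27.2 Ω

tan(βl) = tan(24°) = 0.445
Z_in = Z_0·(Z_L + jZ_0·tanβl)/(Z_0 + jZ_L·tanβl)
     = 50·(85.6 + j22.3)/(50 + j38.1)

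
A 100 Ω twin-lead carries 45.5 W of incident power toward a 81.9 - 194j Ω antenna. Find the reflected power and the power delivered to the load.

P_reflected ≈ 24.4 W; P_delivered ≈ 21.1 W

|Γ| = |(-18.1 − j194)/(181.9 − j194)| = 0.733
|Γ|² = 0.537
P_refl = |Γ|²·P_inc = 24.4 W, P_del = (1 − |Γ|²)·P_inc = 21.1 W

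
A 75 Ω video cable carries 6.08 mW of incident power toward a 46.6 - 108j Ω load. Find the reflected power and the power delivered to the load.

P_reflected ≈ 2.87 mW; P_delivered ≈ 3.21 mW

|Γ| = |(-28.4 − j108)/(121.6 − j108)| = 0.687
|Γ|² = 0.471
P_refl = |Γ|²·P_inc = 2.87 mW, P_del = (1 − |Γ|²)·P_inc = 3.21 mW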